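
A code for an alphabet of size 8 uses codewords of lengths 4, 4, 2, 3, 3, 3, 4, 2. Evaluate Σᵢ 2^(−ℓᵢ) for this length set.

With common denominator 2^4 = 16: Σ 2^(−ℓᵢ) = 1/16 + 1/16 + 4/16 + 2/16 + 2/16 + 2/16 + 1/16 + 4/16 = 17/16 = 1.0625.

1.0625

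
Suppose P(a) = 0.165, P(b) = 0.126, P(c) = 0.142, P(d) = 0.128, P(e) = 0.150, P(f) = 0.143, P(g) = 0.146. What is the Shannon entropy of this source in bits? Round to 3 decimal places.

2.802 bits

H = −Σ pᵢ log₂ pᵢ.
−0.165·log₂(0.165) = 0.4289
−0.126·log₂(0.126) = 0.3766
−0.142·log₂(0.142) = 0.3999
−0.128·log₂(0.128) = 0.3796
−0.150·log₂(0.150) = 0.4105
−0.143·log₂(0.143) = 0.4012
−0.146·log₂(0.146) = 0.4053
Sum ≈ 2.8020 → 2.802 bits.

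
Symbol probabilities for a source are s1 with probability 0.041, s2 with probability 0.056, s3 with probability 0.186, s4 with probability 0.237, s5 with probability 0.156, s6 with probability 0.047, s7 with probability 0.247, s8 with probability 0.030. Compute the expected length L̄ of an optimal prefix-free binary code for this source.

2.678 bits/symbol

Repeatedly combine the two least-probable nodes; the expected code length is the sum of the merged weights.
merge 3/100 + 41/1000 → 71/1000
merge 47/1000 + 7/125 → 103/1000
merge 71/1000 + 103/1000 → 87/500
merge 39/250 + 87/500 → 33/100
merge 93/500 + 237/1000 → 423/1000
merge 247/1000 + 33/100 → 577/1000
merge 423/1000 + 577/1000 → 1
L = 71/1000 + 103/1000 + 87/500 + 33/100 + 423/1000 + 577/1000 + 1 = 1339/500 = 2.678 bits/symbol.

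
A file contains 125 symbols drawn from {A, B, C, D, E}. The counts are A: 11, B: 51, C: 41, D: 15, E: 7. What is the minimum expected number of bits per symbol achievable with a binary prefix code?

Probabilities are the counts divided by 125.
Repeatedly combine the two least-probable nodes; the expected code length is the sum of the merged weights.
merge 7/125 + 11/125 → 18/125
merge 3/25 + 18/125 → 33/125
merge 33/125 + 41/125 → 74/125
merge 51/125 + 74/125 → 1
L = 18/125 + 33/125 + 74/125 + 1 = 2 bits/symbol.

2 bits/symbol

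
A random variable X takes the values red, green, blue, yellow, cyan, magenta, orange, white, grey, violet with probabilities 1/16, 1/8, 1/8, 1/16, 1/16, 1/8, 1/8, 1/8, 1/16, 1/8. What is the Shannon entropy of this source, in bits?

Each probability is a power of 1/2, so log₂(1/p) is an integer.
H = Σ p·log₂(1/p) = 1/16·4 + 1/8·3 + 1/8·3 + 1/16·4 + 1/16·4 + 1/8·3 + 1/8·3 + 1/8·3 + 1/16·4 + 1/8·3 = 3.25 bits.

3.25 bits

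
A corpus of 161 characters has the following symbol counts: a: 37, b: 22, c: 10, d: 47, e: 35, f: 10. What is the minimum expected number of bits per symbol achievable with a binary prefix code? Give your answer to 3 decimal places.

Probabilities are the counts divided by 161.
Repeatedly combine the two least-probable nodes; the expected code length is the sum of the merged weights.
merge 10/161 + 10/161 → 20/161
merge 20/161 + 22/161 → 6/23
merge 5/23 + 37/161 → 72/161
merge 6/23 + 47/161 → 89/161
merge 72/161 + 89/161 → 1
L = 20/161 + 6/23 + 72/161 + 89/161 + 1 = 384/161 ≈ 2.385 bits/symbol.

2.385 bits/symbol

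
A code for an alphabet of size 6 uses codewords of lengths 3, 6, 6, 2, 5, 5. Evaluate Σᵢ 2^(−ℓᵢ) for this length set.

0.46875

With common denominator 2^6 = 64: Σ 2^(−ℓᵢ) = 8/64 + 1/64 + 1/64 + 16/64 + 2/64 + 2/64 = 30/64 = 0.46875.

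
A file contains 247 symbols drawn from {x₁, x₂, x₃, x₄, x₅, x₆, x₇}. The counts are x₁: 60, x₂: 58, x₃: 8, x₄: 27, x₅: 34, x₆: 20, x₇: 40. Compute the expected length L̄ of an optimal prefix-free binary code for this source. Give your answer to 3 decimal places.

Probabilities are the counts divided by 247.
Repeatedly combine the two least-probable nodes; the expected code length is the sum of the merged weights.
merge 8/247 + 20/247 → 28/247
merge 27/247 + 28/247 → 55/247
merge 34/247 + 40/247 → 74/247
merge 55/247 + 58/247 → 113/247
merge 60/247 + 74/247 → 134/247
merge 113/247 + 134/247 → 1
L = 28/247 + 55/247 + 74/247 + 113/247 + 134/247 + 1 = 651/247 ≈ 2.636 bits/symbol.

2.636 bits/symbol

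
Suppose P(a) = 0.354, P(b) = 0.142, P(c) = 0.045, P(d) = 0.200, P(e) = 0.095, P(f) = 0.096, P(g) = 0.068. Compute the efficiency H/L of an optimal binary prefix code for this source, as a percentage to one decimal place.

Entropy H = −Σ p log₂ p ≈ 2.5068 bits.
Huffman merges: 9/200+17/250→113/1000; 19/200+12/125→191/1000; 113/1000+71/500→51/200; 191/1000+1/5→391/1000; 51/200+177/500→609/1000; 391/1000+609/1000→1. L = 2559/1000 ≈ 2.5590.
Efficiency = H/L = 2.5068/2.5590 = 98.0%.

98.0%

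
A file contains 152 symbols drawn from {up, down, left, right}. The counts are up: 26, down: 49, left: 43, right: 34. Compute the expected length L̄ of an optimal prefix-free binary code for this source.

2 bits/symbol

Probabilities are the counts divided by 152.
Repeatedly combine the two least-probable nodes; the expected code length is the sum of the merged weights.
merge 13/76 + 17/76 → 15/38
merge 43/152 + 49/152 → 23/38
merge 15/38 + 23/38 → 1
L = 15/38 + 23/38 + 1 = 2 bits/symbol.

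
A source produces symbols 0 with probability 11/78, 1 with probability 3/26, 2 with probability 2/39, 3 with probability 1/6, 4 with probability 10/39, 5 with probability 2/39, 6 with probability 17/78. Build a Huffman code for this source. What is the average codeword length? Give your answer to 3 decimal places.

Repeatedly combine the two least-probable nodes; the expected code length is the sum of the merged weights.
merge 2/39 + 2/39 → 4/39
merge 4/39 + 3/26 → 17/78
merge 11/78 + 1/6 → 4/13
merge 17/78 + 17/78 → 17/39
merge 10/39 + 4/13 → 22/39
merge 17/39 + 22/39 → 1
L = 4/39 + 17/78 + 4/13 + 17/39 + 22/39 + 1 = 205/78 ≈ 2.628 bits/symbol.

2.628 bits/symbol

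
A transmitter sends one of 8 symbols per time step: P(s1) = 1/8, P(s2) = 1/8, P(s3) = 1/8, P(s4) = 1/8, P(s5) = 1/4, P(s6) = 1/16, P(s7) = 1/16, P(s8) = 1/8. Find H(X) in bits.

Each probability is a power of 1/2, so log₂(1/p) is an integer.
H = Σ p·log₂(1/p) = 1/8·3 + 1/8·3 + 1/8·3 + 1/8·3 + 1/4·2 + 1/16·4 + 1/16·4 + 1/8·3 = 2.875 bits.

2.875 bits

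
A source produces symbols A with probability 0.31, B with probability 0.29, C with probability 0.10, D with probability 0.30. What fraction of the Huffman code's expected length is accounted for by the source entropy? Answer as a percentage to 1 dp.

Entropy H = −Σ p log₂ p ≈ 1.8950 bits.
Huffman merges: 1/10+29/100→39/100; 3/10+31/100→61/100; 39/100+61/100→1. L = 2 ≈ 2.0000.
Efficiency = H/L = 1.8950/2.0000 = 94.7%.

94.7%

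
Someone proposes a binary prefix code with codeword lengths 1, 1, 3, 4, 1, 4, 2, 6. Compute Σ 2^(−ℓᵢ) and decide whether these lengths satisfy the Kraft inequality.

With common denominator 2^6 = 64: Σ 2^(−ℓᵢ) = 32/64 + 32/64 + 8/64 + 4/64 + 32/64 + 4/64 + 16/64 + 1/64 = 129/64 = 2.015625.
Kraft's inequality requires Σ ≤ 1; here Σ = 2.015625 > 1, so no such prefix code exists.

2.015625; no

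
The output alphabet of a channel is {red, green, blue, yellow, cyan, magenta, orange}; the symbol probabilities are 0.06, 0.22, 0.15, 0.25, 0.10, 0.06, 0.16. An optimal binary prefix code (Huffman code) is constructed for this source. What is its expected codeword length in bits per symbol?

Repeatedly combine the two least-probable nodes; the expected code length is the sum of the merged weights.
merge 3/50 + 3/50 → 3/25
merge 1/10 + 3/25 → 11/50
merge 3/20 + 4/25 → 31/100
merge 11/50 + 11/50 → 11/25
merge 1/4 + 31/100 → 14/25
merge 11/25 + 14/25 → 1
L = 3/25 + 11/50 + 31/100 + 11/25 + 14/25 + 1 = 53/20 = 2.65 bits/symbol.

2.65 bits/symbol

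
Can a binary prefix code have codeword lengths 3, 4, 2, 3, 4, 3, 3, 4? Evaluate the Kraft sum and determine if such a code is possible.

0.9375; yes

With common denominator 2^4 = 16: Σ 2^(−ℓᵢ) = 2/16 + 1/16 + 4/16 + 2/16 + 1/16 + 2/16 + 2/16 + 1/16 = 15/16 = 0.9375.
Kraft's inequality requires Σ ≤ 1; here Σ = 0.9375 ≤ 1, so such a prefix code exists.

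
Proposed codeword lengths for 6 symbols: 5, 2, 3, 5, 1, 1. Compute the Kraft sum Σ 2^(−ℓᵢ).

With common denominator 2^5 = 32: Σ 2^(−ℓᵢ) = 1/32 + 8/32 + 4/32 + 1/32 + 16/32 + 16/32 = 46/32 = 1.4375.

1.4375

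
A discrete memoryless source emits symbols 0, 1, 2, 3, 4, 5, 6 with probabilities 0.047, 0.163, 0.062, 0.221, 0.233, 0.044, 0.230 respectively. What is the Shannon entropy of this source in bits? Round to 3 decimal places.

H = −Σ pᵢ log₂ pᵢ.
−0.047·log₂(0.047) = 0.2073
−0.163·log₂(0.163) = 0.4266
−0.062·log₂(0.062) = 0.2487
−0.221·log₂(0.221) = 0.4813
−0.233·log₂(0.233) = 0.4897
−0.044·log₂(0.044) = 0.1983
−0.230·log₂(0.230) = 0.4877
Sum ≈ 2.5396 → 2.540 bits.

2.540 bits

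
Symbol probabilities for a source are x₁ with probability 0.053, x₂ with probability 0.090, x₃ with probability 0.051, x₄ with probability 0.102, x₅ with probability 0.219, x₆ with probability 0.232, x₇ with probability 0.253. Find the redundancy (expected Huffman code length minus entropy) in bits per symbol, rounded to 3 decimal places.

Entropy H = −Σ p log₂ p ≈ 2.5626 bits.
Huffman merges: 51/1000+53/1000→13/125; 9/100+51/500→24/125; 13/125+24/125→37/125; 219/1000+29/125→451/1000; 253/1000+37/125→549/1000; 451/1000+549/1000→1. L = 324/125 ≈ 2.5920.
L − H = 2.5920 − 2.5626 = 0.029 bits.

0.029 bits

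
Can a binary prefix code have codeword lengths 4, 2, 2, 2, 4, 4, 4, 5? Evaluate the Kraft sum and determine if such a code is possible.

With common denominator 2^5 = 32: Σ 2^(−ℓᵢ) = 2/32 + 8/32 + 8/32 + 8/32 + 2/32 + 2/32 + 2/32 + 1/32 = 33/32 = 1.03125.
Kraft's inequality requires Σ ≤ 1; here Σ = 1.03125 > 1, so no such prefix code exists.

1.03125; no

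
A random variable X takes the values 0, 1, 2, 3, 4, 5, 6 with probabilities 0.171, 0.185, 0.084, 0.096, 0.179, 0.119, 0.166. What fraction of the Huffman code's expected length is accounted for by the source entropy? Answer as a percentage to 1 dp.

Entropy H = −Σ p log₂ p ≈ 2.7506 bits.
Huffman merges: 21/250+12/125→9/50; 119/1000+83/500→57/200; 171/1000+179/1000→7/20; 9/50+37/200→73/200; 57/200+7/20→127/200; 73/200+127/200→1. L = 563/200 ≈ 2.8150.
Efficiency = H/L = 2.7506/2.8150 = 97.7%.

97.7%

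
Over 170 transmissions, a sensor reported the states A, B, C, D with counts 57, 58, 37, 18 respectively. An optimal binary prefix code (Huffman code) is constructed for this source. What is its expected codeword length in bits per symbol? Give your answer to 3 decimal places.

Probabilities are the counts divided by 170.
Repeatedly combine the two least-probable nodes; the expected code length is the sum of the merged weights.
merge 9/85 + 37/170 → 11/34
merge 11/34 + 57/170 → 56/85
merge 29/85 + 56/85 → 1
L = 11/34 + 56/85 + 1 = 337/170 ≈ 1.982 bits/symbol.

1.982 bits/symbol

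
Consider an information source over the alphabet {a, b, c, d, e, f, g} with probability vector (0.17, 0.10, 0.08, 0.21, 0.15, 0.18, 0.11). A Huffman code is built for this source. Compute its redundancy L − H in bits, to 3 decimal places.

Entropy H = −Σ p log₂ p ≈ 2.7373 bits.
Huffman merges: 2/25+1/10→9/50; 11/100+3/20→13/50; 17/100+9/50→7/20; 9/50+21/100→39/100; 13/50+7/20→61/100; 39/100+61/100→1. L = 279/100 ≈ 2.7900.
L − H = 2.7900 − 2.7373 = 0.053 bits.

0.053 bits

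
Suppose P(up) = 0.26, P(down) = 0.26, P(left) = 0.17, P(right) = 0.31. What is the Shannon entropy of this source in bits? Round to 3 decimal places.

1.969 bits

H = −Σ pᵢ log₂ pᵢ.
−0.26·log₂(0.26) = 0.5053
−0.26·log₂(0.26) = 0.5053
−0.17·log₂(0.17) = 0.4346
−0.31·log₂(0.31) = 0.5238
Sum ≈ 1.9690 → 1.969 bits.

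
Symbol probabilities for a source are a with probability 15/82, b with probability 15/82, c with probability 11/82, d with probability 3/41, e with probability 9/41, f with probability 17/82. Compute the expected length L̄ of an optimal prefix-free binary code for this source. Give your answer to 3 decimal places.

Repeatedly combine the two least-probable nodes; the expected code length is the sum of the merged weights.
merge 3/41 + 11/82 → 17/82
merge 15/82 + 15/82 → 15/41
merge 17/82 + 17/82 → 17/41
merge 9/41 + 15/41 → 24/41
merge 17/41 + 24/41 → 1
L = 17/82 + 15/41 + 17/41 + 24/41 + 1 = 211/82 ≈ 2.573 bits/symbol.

2.573 bits/symbol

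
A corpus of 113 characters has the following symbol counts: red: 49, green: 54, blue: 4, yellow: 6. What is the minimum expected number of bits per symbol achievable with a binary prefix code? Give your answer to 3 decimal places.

Probabilities are the counts divided by 113.
Repeatedly combine the two least-probable nodes; the expected code length is the sum of the merged weights.
merge 4/113 + 6/113 → 10/113
merge 10/113 + 49/113 → 59/113
merge 54/113 + 59/113 → 1
L = 10/113 + 59/113 + 1 = 182/113 ≈ 1.611 bits/symbol.

1.611 bits/symbol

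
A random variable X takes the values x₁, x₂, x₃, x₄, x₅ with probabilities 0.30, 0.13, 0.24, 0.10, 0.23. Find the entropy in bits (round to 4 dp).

2.2177 bits

H = −Σ pᵢ log₂ pᵢ.
−0.30·log₂(0.30) = 0.5211
−0.13·log₂(0.13) = 0.3826
−0.24·log₂(0.24) = 0.4941
−0.10·log₂(0.10) = 0.3322
−0.23·log₂(0.23) = 0.4877
Sum ≈ 2.2177 → 2.2177 bits.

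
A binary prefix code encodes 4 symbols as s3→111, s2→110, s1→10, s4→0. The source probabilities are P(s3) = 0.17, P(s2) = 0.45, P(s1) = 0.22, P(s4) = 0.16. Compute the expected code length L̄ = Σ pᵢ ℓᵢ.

L̄ = Σ pᵢ·ℓᵢ = 0.17·3 + 0.45·3 + 0.22·2 + 0.16·1 = 2.46 bits/symbol.

2.46 bits/symbol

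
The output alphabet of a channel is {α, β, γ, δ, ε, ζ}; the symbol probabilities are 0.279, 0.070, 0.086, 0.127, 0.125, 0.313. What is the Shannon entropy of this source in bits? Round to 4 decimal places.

H = −Σ pᵢ log₂ pᵢ.
−0.279·log₂(0.279) = 0.5138
−0.070·log₂(0.070) = 0.2686
−0.086·log₂(0.086) = 0.3044
−0.127·log₂(0.127) = 0.3781
−0.125·log₂(0.125) = 0.3750
−0.313·log₂(0.313) = 0.5245
Sum ≈ 2.3644 → 2.3644 bits.

2.3644 bits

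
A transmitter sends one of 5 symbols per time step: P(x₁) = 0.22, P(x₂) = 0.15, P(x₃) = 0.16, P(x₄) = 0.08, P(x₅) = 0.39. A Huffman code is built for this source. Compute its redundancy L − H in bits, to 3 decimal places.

0.085 bits

Entropy H = −Σ p log₂ p ≈ 2.1354 bits.
Huffman merges: 2/25+3/20→23/100; 4/25+11/50→19/50; 23/100+19/50→61/100; 39/100+61/100→1. L = 111/50 ≈ 2.2200.
L − H = 2.2200 − 2.1354 = 0.085 bits.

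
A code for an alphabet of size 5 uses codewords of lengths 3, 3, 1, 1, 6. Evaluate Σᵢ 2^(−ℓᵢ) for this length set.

With common denominator 2^6 = 64: Σ 2^(−ℓᵢ) = 8/64 + 8/64 + 32/64 + 32/64 + 1/64 = 81/64 = 1.265625.

1.265625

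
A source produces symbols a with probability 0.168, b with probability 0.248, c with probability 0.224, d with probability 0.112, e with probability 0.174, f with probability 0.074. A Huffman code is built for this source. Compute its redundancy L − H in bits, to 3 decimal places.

0.043 bits

Entropy H = −Σ p log₂ p ≈ 2.4854 bits.
Huffman merges: 37/500+14/125→93/500; 21/125+87/500→171/500; 93/500+28/125→41/100; 31/125+171/500→59/100; 41/100+59/100→1. L = 316/125 ≈ 2.5280.
L − H = 2.5280 − 2.4854 = 0.043 bits.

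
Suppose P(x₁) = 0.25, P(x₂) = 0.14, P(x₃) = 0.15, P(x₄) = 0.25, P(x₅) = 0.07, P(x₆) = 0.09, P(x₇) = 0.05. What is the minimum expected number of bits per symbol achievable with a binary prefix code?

2.62 bits/symbol

Repeatedly combine the two least-probable nodes; the expected code length is the sum of the merged weights.
merge 1/20 + 7/100 → 3/25
merge 9/100 + 3/25 → 21/100
merge 7/50 + 3/20 → 29/100
merge 21/100 + 1/4 → 23/50
merge 1/4 + 29/100 → 27/50
merge 23/50 + 27/50 → 1
L = 3/25 + 21/100 + 29/100 + 23/50 + 27/50 + 1 = 131/50 = 2.62 bits/symbol.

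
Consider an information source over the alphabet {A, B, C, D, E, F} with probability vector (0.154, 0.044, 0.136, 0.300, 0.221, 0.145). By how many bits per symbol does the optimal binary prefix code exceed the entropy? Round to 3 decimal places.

0.067 bits

Entropy H = −Σ p log₂ p ≈ 2.4117 bits.
Huffman merges: 11/250+17/125→9/50; 29/200+77/500→299/1000; 9/50+221/1000→401/1000; 299/1000+3/10→599/1000; 401/1000+599/1000→1. L = 2479/1000 ≈ 2.4790.
L − H = 2.4790 − 2.4117 = 0.067 bits.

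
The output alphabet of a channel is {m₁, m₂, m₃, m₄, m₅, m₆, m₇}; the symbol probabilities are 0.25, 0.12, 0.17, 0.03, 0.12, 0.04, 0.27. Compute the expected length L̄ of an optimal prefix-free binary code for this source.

2.55 bits/symbol

Repeatedly combine the two least-probable nodes; the expected code length is the sum of the merged weights.
merge 3/100 + 1/25 → 7/100
merge 7/100 + 3/25 → 19/100
merge 3/25 + 17/100 → 29/100
merge 19/100 + 1/4 → 11/25
merge 27/100 + 29/100 → 14/25
merge 11/25 + 14/25 → 1
L = 7/100 + 19/100 + 29/100 + 11/25 + 14/25 + 1 = 51/20 = 2.55 bits/symbol.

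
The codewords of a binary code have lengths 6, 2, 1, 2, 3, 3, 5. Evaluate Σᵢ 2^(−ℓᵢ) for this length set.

1.296875

With common denominator 2^6 = 64: Σ 2^(−ℓᵢ) = 1/64 + 16/64 + 32/64 + 16/64 + 8/64 + 8/64 + 2/64 = 83/64 = 1.296875.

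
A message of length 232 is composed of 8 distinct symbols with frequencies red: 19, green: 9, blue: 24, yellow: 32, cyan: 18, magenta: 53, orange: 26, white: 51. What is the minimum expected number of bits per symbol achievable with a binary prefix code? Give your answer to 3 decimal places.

2.853 bits/symbol

Probabilities are the counts divided by 232.
Repeatedly combine the two least-probable nodes; the expected code length is the sum of the merged weights.
merge 9/232 + 9/116 → 27/232
merge 19/232 + 3/29 → 43/232
merge 13/116 + 27/232 → 53/232
merge 4/29 + 43/232 → 75/232
merge 51/232 + 53/232 → 13/29
merge 53/232 + 75/232 → 16/29
merge 13/29 + 16/29 → 1
L = 27/232 + 43/232 + 53/232 + 75/232 + 13/29 + 16/29 + 1 = 331/116 ≈ 2.853 bits/symbol.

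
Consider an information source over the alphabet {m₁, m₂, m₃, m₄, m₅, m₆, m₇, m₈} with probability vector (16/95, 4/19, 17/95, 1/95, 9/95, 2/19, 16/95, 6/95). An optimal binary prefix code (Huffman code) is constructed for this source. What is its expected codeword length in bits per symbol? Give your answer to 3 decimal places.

Repeatedly combine the two least-probable nodes; the expected code length is the sum of the merged weights.
merge 1/95 + 6/95 → 7/95
merge 7/95 + 9/95 → 16/95
merge 2/19 + 16/95 → 26/95
merge 16/95 + 16/95 → 32/95
merge 17/95 + 4/19 → 37/95
merge 26/95 + 32/95 → 58/95
merge 37/95 + 58/95 → 1
L = 7/95 + 16/95 + 26/95 + 32/95 + 37/95 + 58/95 + 1 = 271/95 ≈ 2.853 bits/symbol.

2.853 bits/symbol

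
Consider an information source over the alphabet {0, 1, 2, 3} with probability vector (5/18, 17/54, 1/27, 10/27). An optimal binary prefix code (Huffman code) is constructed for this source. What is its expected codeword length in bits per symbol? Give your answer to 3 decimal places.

1.944 bits/symbol

Repeatedly combine the two least-probable nodes; the expected code length is the sum of the merged weights.
merge 1/27 + 5/18 → 17/54
merge 17/54 + 17/54 → 17/27
merge 10/27 + 17/27 → 1
L = 17/54 + 17/27 + 1 = 35/18 ≈ 1.944 bits/symbol.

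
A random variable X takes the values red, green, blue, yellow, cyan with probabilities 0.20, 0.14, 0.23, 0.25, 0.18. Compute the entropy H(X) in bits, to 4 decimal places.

2.2945 bits

H = −Σ pᵢ log₂ pᵢ.
−0.20·log₂(0.20) = 0.4644
−0.14·log₂(0.14) = 0.3971
−0.23·log₂(0.23) = 0.4877
−0.25·log₂(0.25) = 0.5000
−0.18·log₂(0.18) = 0.4453
Sum ≈ 2.2945 → 2.2945 bits.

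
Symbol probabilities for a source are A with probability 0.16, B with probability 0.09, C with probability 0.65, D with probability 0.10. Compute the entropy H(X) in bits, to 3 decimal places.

1.472 bits

H = −Σ pᵢ log₂ pᵢ.
−0.16·log₂(0.16) = 0.4230
−0.09·log₂(0.09) = 0.3127
−0.65·log₂(0.65) = 0.4040
−0.10·log₂(0.10) = 0.3322
Sum ≈ 1.4718 → 1.472 bits.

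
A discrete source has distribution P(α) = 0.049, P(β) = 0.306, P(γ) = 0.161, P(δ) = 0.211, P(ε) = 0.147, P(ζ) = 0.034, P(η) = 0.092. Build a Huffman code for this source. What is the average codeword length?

2.566 bits/symbol

Repeatedly combine the two least-probable nodes; the expected code length is the sum of the merged weights.
merge 17/500 + 49/1000 → 83/1000
merge 83/1000 + 23/250 → 7/40
merge 147/1000 + 161/1000 → 77/250
merge 7/40 + 211/1000 → 193/500
merge 153/500 + 77/250 → 307/500
merge 193/500 + 307/500 → 1
L = 83/1000 + 7/40 + 77/250 + 193/500 + 307/500 + 1 = 1283/500 = 2.566 bits/symbol.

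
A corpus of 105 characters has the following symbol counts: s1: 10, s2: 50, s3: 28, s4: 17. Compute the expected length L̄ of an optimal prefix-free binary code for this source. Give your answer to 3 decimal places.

Probabilities are the counts divided by 105.
Repeatedly combine the two least-probable nodes; the expected code length is the sum of the merged weights.
merge 2/21 + 17/105 → 9/35
merge 9/35 + 4/15 → 11/21
merge 10/21 + 11/21 → 1
L = 9/35 + 11/21 + 1 = 187/105 ≈ 1.781 bits/symbol.

1.781 bits/symbol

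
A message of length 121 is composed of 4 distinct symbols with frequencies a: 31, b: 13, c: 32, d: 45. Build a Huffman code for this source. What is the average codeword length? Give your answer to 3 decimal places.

Probabilities are the counts divided by 121.
Repeatedly combine the two least-probable nodes; the expected code length is the sum of the merged weights.
merge 13/121 + 31/121 → 4/11
merge 32/121 + 4/11 → 76/121
merge 45/121 + 76/121 → 1
L = 4/11 + 76/121 + 1 = 241/121 ≈ 1.992 bits/symbol.

1.992 bits/symbol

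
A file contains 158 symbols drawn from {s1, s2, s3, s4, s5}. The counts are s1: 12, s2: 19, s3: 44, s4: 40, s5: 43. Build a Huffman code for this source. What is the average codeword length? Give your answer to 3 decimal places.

2.196 bits/symbol

Probabilities are the counts divided by 158.
Repeatedly combine the two least-probable nodes; the expected code length is the sum of the merged weights.
merge 6/79 + 19/158 → 31/158
merge 31/158 + 20/79 → 71/158
merge 43/158 + 22/79 → 87/158
merge 71/158 + 87/158 → 1
L = 31/158 + 71/158 + 87/158 + 1 = 347/158 ≈ 2.196 bits/symbol.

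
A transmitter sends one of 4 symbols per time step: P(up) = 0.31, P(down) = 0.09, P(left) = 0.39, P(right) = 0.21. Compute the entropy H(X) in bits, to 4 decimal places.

H = −Σ pᵢ log₂ pᵢ.
−0.31·log₂(0.31) = 0.5238
−0.09·log₂(0.09) = 0.3127
−0.39·log₂(0.39) = 0.5298
−0.21·log₂(0.21) = 0.4728
Sum ≈ 1.8391 → 1.8391 bits.

1.8391 bits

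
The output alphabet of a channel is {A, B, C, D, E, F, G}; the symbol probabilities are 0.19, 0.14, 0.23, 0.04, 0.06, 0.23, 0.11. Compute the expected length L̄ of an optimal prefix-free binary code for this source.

Repeatedly combine the two least-probable nodes; the expected code length is the sum of the merged weights.
merge 1/25 + 3/50 → 1/10
merge 1/10 + 11/100 → 21/100
merge 7/50 + 19/100 → 33/100
merge 21/100 + 23/100 → 11/25
merge 23/100 + 33/100 → 14/25
merge 11/25 + 14/25 → 1
L = 1/10 + 21/100 + 33/100 + 11/25 + 14/25 + 1 = 66/25 = 2.64 bits/symbol.

2.64 bits/symbol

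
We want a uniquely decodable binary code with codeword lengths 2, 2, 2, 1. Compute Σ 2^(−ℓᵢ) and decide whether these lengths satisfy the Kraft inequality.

With common denominator 2^2 = 4: Σ 2^(−ℓᵢ) = 1/4 + 1/4 + 1/4 + 2/4 = 5/4 = 1.25.
Kraft's inequality requires Σ ≤ 1; here Σ = 1.25 > 1, so no such prefix code exists.

1.25; no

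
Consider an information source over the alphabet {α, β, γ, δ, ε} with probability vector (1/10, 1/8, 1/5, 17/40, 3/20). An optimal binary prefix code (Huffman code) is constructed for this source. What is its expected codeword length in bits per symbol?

Repeatedly combine the two least-probable nodes; the expected code length is the sum of the merged weights.
merge 1/10 + 1/8 → 9/40
merge 3/20 + 1/5 → 7/20
merge 9/40 + 7/20 → 23/40
merge 17/40 + 23/40 → 1
L = 9/40 + 7/20 + 23/40 + 1 = 43/20 = 2.15 bits/symbol.

2.15 bits/symbol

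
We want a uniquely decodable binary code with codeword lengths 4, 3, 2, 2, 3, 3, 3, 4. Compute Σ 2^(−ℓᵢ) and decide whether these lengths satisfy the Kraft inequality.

1.125; no

With common denominator 2^4 = 16: Σ 2^(−ℓᵢ) = 1/16 + 2/16 + 4/16 + 4/16 + 2/16 + 2/16 + 2/16 + 1/16 = 18/16 = 1.125.
Kraft's inequality requires Σ ≤ 1; here Σ = 1.125 > 1, so no such prefix code exists.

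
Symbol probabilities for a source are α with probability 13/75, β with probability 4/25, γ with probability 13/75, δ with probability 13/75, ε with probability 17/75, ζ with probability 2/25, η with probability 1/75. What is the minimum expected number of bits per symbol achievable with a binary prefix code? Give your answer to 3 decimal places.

Repeatedly combine the two least-probable nodes; the expected code length is the sum of the merged weights.
merge 1/75 + 2/25 → 7/75
merge 7/75 + 4/25 → 19/75
merge 13/75 + 13/75 → 26/75
merge 13/75 + 17/75 → 2/5
merge 19/75 + 26/75 → 3/5
merge 2/5 + 3/5 → 1
L = 7/75 + 19/75 + 26/75 + 2/5 + 3/5 + 1 = 202/75 ≈ 2.693 bits/symbol.

2.693 bits/symbol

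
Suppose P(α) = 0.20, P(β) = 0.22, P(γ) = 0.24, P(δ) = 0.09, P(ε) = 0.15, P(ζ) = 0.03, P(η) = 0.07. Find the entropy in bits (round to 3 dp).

2.583 bits

H = −Σ pᵢ log₂ pᵢ.
−0.20·log₂(0.20) = 0.4644
−0.22·log₂(0.22) = 0.4806
−0.24·log₂(0.24) = 0.4941
−0.09·log₂(0.09) = 0.3127
−0.15·log₂(0.15) = 0.4105
−0.03·log₂(0.03) = 0.1518
−0.07·log₂(0.07) = 0.2686
Sum ≈ 2.5826 → 2.583 bits.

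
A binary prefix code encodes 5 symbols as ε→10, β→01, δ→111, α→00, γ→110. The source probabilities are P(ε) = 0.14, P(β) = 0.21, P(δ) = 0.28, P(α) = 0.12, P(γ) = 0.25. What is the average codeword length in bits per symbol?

2.53 bits/symbol

L̄ = Σ pᵢ·ℓᵢ = 0.14·2 + 0.21·2 + 0.28·3 + 0.12·2 + 0.25·3 = 2.53 bits/symbol.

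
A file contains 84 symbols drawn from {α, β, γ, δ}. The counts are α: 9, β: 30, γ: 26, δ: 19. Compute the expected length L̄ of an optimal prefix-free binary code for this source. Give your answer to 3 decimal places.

Probabilities are the counts divided by 84.
Repeatedly combine the two least-probable nodes; the expected code length is the sum of the merged weights.
merge 3/28 + 19/84 → 1/3
merge 13/42 + 1/3 → 9/14
merge 5/14 + 9/14 → 1
L = 1/3 + 9/14 + 1 = 83/42 ≈ 1.976 bits/symbol.

1.976 bits/symbol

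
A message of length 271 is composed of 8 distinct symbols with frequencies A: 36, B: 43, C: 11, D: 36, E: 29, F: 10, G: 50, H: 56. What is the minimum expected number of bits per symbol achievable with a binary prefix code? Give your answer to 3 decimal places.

2.871 bits/symbol

Probabilities are the counts divided by 271.
Repeatedly combine the two least-probable nodes; the expected code length is the sum of the merged weights.
merge 10/271 + 11/271 → 21/271
merge 21/271 + 29/271 → 50/271
merge 36/271 + 36/271 → 72/271
merge 43/271 + 50/271 → 93/271
merge 50/271 + 56/271 → 106/271
merge 72/271 + 93/271 → 165/271
merge 106/271 + 165/271 → 1
L = 21/271 + 50/271 + 72/271 + 93/271 + 106/271 + 165/271 + 1 = 778/271 ≈ 2.871 bits/symbol.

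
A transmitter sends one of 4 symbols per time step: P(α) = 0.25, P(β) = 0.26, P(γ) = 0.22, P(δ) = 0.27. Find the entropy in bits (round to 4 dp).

H = −Σ pᵢ log₂ pᵢ.
−0.25·log₂(0.25) = 0.5000
−0.26·log₂(0.26) = 0.5053
−0.22·log₂(0.22) = 0.4806
−0.27·log₂(0.27) = 0.5100
Sum ≈ 1.9959 → 1.9959 bits.

1.9959 bits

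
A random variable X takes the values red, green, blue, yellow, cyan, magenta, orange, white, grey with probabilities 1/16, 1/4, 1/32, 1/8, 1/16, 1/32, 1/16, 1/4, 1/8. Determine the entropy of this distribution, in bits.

Each probability is a power of 1/2, so log₂(1/p) is an integer.
H = Σ p·log₂(1/p) = 1/16·4 + 1/4·2 + 1/32·5 + 1/8·3 + 1/16·4 + 1/32·5 + 1/16·4 + 1/4·2 + 1/8·3 = 2.8125 bits.

2.8125 bits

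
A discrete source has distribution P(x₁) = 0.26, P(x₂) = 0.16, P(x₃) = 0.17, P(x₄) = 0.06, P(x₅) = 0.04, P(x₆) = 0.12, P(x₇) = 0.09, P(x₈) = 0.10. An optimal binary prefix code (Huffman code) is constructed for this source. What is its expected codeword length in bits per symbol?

2.84 bits/symbol

Repeatedly combine the two least-probable nodes; the expected code length is the sum of the merged weights.
merge 1/25 + 3/50 → 1/10
merge 9/100 + 1/10 → 19/100
merge 1/10 + 3/25 → 11/50
merge 4/25 + 17/100 → 33/100
merge 19/100 + 11/50 → 41/100
merge 13/50 + 33/100 → 59/100
merge 41/100 + 59/100 → 1
L = 1/10 + 19/100 + 11/50 + 33/100 + 41/100 + 59/100 + 1 = 71/25 = 2.84 bits/symbol.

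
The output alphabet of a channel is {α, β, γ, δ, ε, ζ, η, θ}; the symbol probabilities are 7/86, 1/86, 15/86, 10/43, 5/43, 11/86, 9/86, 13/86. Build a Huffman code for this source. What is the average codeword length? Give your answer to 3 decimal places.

2.860 bits/symbol

Repeatedly combine the two least-probable nodes; the expected code length is the sum of the merged weights.
merge 1/86 + 7/86 → 4/43
merge 4/43 + 9/86 → 17/86
merge 5/43 + 11/86 → 21/86
merge 13/86 + 15/86 → 14/43
merge 17/86 + 10/43 → 37/86
merge 21/86 + 14/43 → 49/86
merge 37/86 + 49/86 → 1
L = 4/43 + 17/86 + 21/86 + 14/43 + 37/86 + 49/86 + 1 = 123/43 ≈ 2.860 bits/symbol.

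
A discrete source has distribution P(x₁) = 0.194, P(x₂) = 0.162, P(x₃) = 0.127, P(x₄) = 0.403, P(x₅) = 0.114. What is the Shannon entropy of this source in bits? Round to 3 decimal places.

H = −Σ pᵢ log₂ pᵢ.
−0.194·log₂(0.194) = 0.4590
−0.162·log₂(0.162) = 0.4254
−0.127·log₂(0.127) = 0.3781
−0.403·log₂(0.403) = 0.5284
−0.114·log₂(0.114) = 0.3571
Sum ≈ 2.1480 → 2.148 bits.

2.148 bits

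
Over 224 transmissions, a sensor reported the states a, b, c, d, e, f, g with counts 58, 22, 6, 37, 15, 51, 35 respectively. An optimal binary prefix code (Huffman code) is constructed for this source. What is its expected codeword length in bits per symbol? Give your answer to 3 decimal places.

Probabilities are the counts divided by 224.
Repeatedly combine the two least-probable nodes; the expected code length is the sum of the merged weights.
merge 3/112 + 15/224 → 3/32
merge 3/32 + 11/112 → 43/224
merge 5/32 + 37/224 → 9/28
merge 43/224 + 51/224 → 47/112
merge 29/112 + 9/28 → 65/112
merge 47/112 + 65/112 → 1
L = 3/32 + 43/224 + 9/28 + 47/112 + 65/112 + 1 = 73/28 ≈ 2.607 bits/symbol.

2.607 bits/symbol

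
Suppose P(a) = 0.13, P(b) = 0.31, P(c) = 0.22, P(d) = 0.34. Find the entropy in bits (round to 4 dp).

H = −Σ pᵢ log₂ pᵢ.
−0.13·log₂(0.13) = 0.3826
−0.31·log₂(0.31) = 0.5238
−0.22·log₂(0.22) = 0.4806
−0.34·log₂(0.34) = 0.5292
Sum ≈ 1.9162 → 1.9162 bits.

1.9162 bits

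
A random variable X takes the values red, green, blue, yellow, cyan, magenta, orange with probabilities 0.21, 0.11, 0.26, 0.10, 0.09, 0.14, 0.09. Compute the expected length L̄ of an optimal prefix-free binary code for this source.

2.71 bits/symbol

Repeatedly combine the two least-probable nodes; the expected code length is the sum of the merged weights.
merge 9/100 + 9/100 → 9/50
merge 1/10 + 11/100 → 21/100
merge 7/50 + 9/50 → 8/25
merge 21/100 + 21/100 → 21/50
merge 13/50 + 8/25 → 29/50
merge 21/50 + 29/50 → 1
L = 9/50 + 21/100 + 8/25 + 21/50 + 29/50 + 1 = 271/100 = 2.71 bits/symbol.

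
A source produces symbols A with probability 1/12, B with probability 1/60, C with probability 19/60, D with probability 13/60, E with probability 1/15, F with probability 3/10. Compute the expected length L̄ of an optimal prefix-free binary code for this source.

Repeatedly combine the two least-probable nodes; the expected code length is the sum of the merged weights.
merge 1/60 + 1/15 → 1/12
merge 1/12 + 1/12 → 1/6
merge 1/6 + 13/60 → 23/60
merge 3/10 + 19/60 → 37/60
merge 23/60 + 37/60 → 1
L = 1/12 + 1/6 + 23/60 + 37/60 + 1 = 9/4 = 2.25 bits/symbol.

2.25 bits/symbol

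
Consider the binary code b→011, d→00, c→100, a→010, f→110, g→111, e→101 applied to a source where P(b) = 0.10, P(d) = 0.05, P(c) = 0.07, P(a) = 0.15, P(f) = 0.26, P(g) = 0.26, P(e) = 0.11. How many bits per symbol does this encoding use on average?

2.95 bits/symbol

L̄ = Σ pᵢ·ℓᵢ = 0.10·3 + 0.05·2 + 0.07·3 + 0.15·3 + 0.26·3 + 0.26·3 + 0.11·3 = 2.95 bits/symbol.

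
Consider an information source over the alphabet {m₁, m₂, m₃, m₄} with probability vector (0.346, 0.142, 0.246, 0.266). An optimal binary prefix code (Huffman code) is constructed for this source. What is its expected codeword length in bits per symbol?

Repeatedly combine the two least-probable nodes; the expected code length is the sum of the merged weights.
merge 71/500 + 123/500 → 97/250
merge 133/500 + 173/500 → 153/250
merge 97/250 + 153/250 → 1
L = 97/250 + 153/250 + 1 = 2 bits/symbol.

2 bits/symbol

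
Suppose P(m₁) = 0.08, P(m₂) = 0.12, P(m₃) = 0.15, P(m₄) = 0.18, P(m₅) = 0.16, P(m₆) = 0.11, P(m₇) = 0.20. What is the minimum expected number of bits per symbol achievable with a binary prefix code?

2.8 bits/symbol

Repeatedly combine the two least-probable nodes; the expected code length is the sum of the merged weights.
merge 2/25 + 11/100 → 19/100
merge 3/25 + 3/20 → 27/100
merge 4/25 + 9/50 → 17/50
merge 19/100 + 1/5 → 39/100
merge 27/100 + 17/50 → 61/100
merge 39/100 + 61/100 → 1
L = 19/100 + 27/100 + 17/50 + 39/100 + 61/100 + 1 = 14/5 = 2.8 bits/symbol.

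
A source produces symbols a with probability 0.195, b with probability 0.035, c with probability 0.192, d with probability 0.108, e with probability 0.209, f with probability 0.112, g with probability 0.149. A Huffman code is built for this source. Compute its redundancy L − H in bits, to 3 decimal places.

Entropy H = −Σ p log₂ p ≈ 2.6681 bits.
Huffman merges: 7/200+27/250→143/1000; 14/125+143/1000→51/200; 149/1000+24/125→341/1000; 39/200+209/1000→101/250; 51/200+341/1000→149/250; 101/250+149/250→1. L = 2739/1000 ≈ 2.7390.
L − H = 2.7390 − 2.6681 = 0.071 bits.

0.071 bits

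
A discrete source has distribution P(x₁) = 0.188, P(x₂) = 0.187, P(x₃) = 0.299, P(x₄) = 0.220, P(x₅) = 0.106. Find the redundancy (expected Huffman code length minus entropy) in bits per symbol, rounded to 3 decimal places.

Entropy H = −Σ p log₂ p ≈ 2.2502 bits.
Huffman merges: 53/500+187/1000→293/1000; 47/250+11/50→51/125; 293/1000+299/1000→74/125; 51/125+74/125→1. L = 2293/1000 ≈ 2.2930.
L − H = 2.2930 − 2.2502 = 0.043 bits.

0.043 bits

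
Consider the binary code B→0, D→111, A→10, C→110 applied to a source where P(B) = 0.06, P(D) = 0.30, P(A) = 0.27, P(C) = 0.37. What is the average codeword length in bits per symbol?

2.61 bits/symbol

L̄ = Σ pᵢ·ℓᵢ = 0.06·1 + 0.30·3 + 0.27·2 + 0.37·3 = 2.61 bits/symbol.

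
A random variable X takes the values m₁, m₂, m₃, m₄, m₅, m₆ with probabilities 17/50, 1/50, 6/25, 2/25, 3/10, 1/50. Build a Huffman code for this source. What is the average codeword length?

2.16 bits/symbol

Repeatedly combine the two least-probable nodes; the expected code length is the sum of the merged weights.
merge 1/50 + 1/50 → 1/25
merge 1/25 + 2/25 → 3/25
merge 3/25 + 6/25 → 9/25
merge 3/10 + 17/50 → 16/25
merge 9/25 + 16/25 → 1
L = 1/25 + 3/25 + 9/25 + 16/25 + 1 = 54/25 = 2.16 bits/symbol.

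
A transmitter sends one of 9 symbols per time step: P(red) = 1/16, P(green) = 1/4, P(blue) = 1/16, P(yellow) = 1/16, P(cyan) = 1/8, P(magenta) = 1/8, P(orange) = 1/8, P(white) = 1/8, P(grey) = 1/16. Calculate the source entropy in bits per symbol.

3 bits

Each probability is a power of 1/2, so log₂(1/p) is an integer.
H = Σ p·log₂(1/p) = 1/16·4 + 1/4·2 + 1/16·4 + 1/16·4 + 1/8·3 + 1/8·3 + 1/8·3 + 1/8·3 + 1/16·4 = 3 bits.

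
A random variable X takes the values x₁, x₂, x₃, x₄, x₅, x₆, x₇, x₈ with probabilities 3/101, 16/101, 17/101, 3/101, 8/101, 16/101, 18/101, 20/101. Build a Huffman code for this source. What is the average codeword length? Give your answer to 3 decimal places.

Repeatedly combine the two least-probable nodes; the expected code length is the sum of the merged weights.
merge 3/101 + 3/101 → 6/101
merge 6/101 + 8/101 → 14/101
merge 14/101 + 16/101 → 30/101
merge 16/101 + 17/101 → 33/101
merge 18/101 + 20/101 → 38/101
merge 30/101 + 33/101 → 63/101
merge 38/101 + 63/101 → 1
L = 6/101 + 14/101 + 30/101 + 33/101 + 38/101 + 63/101 + 1 = 285/101 ≈ 2.822 bits/symbol.

2.822 bits/symbol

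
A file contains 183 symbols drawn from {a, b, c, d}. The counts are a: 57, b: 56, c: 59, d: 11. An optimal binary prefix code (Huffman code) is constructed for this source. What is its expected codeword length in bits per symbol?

Probabilities are the counts divided by 183.
Repeatedly combine the two least-probable nodes; the expected code length is the sum of the merged weights.
merge 11/183 + 56/183 → 67/183
merge 19/61 + 59/183 → 116/183
merge 67/183 + 116/183 → 1
L = 67/183 + 116/183 + 1 = 2 bits/symbol.

2 bits/symbol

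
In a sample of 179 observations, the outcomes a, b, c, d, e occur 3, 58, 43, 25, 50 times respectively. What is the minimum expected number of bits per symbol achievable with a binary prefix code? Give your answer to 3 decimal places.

2.156 bits/symbol

Probabilities are the counts divided by 179.
Repeatedly combine the two least-probable nodes; the expected code length is the sum of the merged weights.
merge 3/179 + 25/179 → 28/179
merge 28/179 + 43/179 → 71/179
merge 50/179 + 58/179 → 108/179
merge 71/179 + 108/179 → 1
L = 28/179 + 71/179 + 108/179 + 1 = 386/179 ≈ 2.156 bits/symbol.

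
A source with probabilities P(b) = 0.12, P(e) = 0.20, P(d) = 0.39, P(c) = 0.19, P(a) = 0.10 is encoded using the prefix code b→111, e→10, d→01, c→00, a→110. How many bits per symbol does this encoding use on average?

2.22 bits/symbol

L̄ = Σ pᵢ·ℓᵢ = 0.12·3 + 0.20·2 + 0.39·2 + 0.19·2 + 0.10·3 = 2.22 bits/symbol.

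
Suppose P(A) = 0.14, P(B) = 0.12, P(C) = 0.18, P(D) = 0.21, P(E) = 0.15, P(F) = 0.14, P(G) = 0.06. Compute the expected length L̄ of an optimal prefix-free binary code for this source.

2.79 bits/symbol

Repeatedly combine the two least-probable nodes; the expected code length is the sum of the merged weights.
merge 3/50 + 3/25 → 9/50
merge 7/50 + 7/50 → 7/25
merge 3/20 + 9/50 → 33/100
merge 9/50 + 21/100 → 39/100
merge 7/25 + 33/100 → 61/100
merge 39/100 + 61/100 → 1
L = 9/50 + 7/25 + 33/100 + 39/100 + 61/100 + 1 = 279/100 = 2.79 bits/symbol.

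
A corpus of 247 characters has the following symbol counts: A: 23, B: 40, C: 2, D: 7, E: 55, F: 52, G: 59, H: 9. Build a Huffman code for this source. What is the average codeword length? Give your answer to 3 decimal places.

Probabilities are the counts divided by 247.
Repeatedly combine the two least-probable nodes; the expected code length is the sum of the merged weights.
merge 2/247 + 7/247 → 9/247
merge 9/247 + 9/247 → 18/247
merge 18/247 + 23/247 → 41/247
merge 40/247 + 41/247 → 81/247
merge 4/19 + 55/247 → 107/247
merge 59/247 + 81/247 → 140/247
merge 107/247 + 140/247 → 1
L = 9/247 + 18/247 + 41/247 + 81/247 + 107/247 + 140/247 + 1 = 643/247 ≈ 2.603 bits/symbol.

2.603 bits/symbol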